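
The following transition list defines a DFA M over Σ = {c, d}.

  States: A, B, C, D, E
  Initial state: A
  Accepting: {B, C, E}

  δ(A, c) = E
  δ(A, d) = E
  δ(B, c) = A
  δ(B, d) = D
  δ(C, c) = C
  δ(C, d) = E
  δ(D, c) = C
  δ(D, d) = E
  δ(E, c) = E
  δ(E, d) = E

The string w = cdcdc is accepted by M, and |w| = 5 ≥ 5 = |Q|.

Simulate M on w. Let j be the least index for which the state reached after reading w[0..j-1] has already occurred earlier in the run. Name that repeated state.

E

Run of M on w = c d c d c:
  step 0: A  (start)
  step 1: E  (read c: A→E)
  step 2: E  (read d: E→E)   ← first repeat (E seen earlier)
  step 3: E  (read c: E→E)
  step 4: E  (read d: E→E)
  step 5: E  (read c: E→E)

The earliest repeat is at step j = 2: M is in E, which it already visited at step i = 1.
Since M has 5 states, any run of length ≥ 5 visits 5+1 states, so by pigeonhole some state repeats within the first 5 steps — that repeat gives the pumpable loop.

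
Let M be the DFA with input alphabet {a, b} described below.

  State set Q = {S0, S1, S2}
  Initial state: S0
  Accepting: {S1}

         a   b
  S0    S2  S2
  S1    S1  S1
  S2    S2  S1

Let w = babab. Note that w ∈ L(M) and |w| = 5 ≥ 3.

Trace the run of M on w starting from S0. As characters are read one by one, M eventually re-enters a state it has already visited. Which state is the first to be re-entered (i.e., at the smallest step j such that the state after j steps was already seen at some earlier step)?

S2

State sequence: S0 -b-> S2 -a-> S2 -b-> S1 -a-> S1 -b-> S1
First repeat at step 2: S2 was already visited.

The earliest repeat is at step j = 2: M is in S2, which it already visited at step i = 1.
With |Q| = 3, pigeonhole forces a state repeat no later than step 3; the substring read between the first and second visits to that state can be pumped.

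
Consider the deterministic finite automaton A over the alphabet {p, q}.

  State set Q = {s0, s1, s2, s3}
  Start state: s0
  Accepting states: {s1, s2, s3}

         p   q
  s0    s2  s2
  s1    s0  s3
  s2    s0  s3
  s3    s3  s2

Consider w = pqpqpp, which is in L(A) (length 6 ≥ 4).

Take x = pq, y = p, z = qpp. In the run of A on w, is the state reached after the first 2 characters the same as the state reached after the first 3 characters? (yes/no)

State sequence: s0 -p-> s2 -q-> s3 -p-> s3

After x (step 2): s3. After xy (step 3): s3.
They match, so y = p drives A around a cycle from s3 back to itself; pumping y any number of times keeps A in s3 before reading z, and xyⁱz ∈ L(A) for every i ≥ 0.

yes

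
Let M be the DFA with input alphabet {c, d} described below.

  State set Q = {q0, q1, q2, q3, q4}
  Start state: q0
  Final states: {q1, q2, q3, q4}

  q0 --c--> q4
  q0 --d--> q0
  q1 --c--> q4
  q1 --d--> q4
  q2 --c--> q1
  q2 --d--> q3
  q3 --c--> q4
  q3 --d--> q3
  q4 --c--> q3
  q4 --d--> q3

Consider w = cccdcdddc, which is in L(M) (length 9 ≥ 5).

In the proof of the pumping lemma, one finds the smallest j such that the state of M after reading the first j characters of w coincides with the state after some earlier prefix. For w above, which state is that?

Run of M on w = c c c d c d d d c:
  step 0: q0  (start)
  step 1: q4  (read c: q0→q4)
  step 2: q3  (read c: q4→q3)
  step 3: q4  (read c: q3→q4)   ← first repeat (q4 seen earlier)
  step 4: q3  (read d: q4→q3)
  step 5: q4  (read c: q3→q4)
  step 6: q3  (read d: q4→q3)
  step 7: q3  (read d: q3→q3)
  step 8: q3  (read d: q3→q3)
  step 9: q4  (read c: q3→q4)

The earliest repeat is at step j = 3: M is in q4, which it already visited at step i = 1.
Pumping length from the standard proof: p = 5 (the number of states). The repeated state found above gives |xy| = j ≤ 5 and |y| = j − i ≥ 1.

q4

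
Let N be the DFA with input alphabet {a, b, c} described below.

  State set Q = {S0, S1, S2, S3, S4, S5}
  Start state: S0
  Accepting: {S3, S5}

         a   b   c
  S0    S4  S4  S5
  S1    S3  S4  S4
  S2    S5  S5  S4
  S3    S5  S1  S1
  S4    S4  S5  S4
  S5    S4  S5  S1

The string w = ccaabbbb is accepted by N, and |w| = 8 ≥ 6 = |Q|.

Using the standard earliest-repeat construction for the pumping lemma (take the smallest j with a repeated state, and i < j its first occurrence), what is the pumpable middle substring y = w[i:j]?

caa

Run of N on w = c c a a b b b b:
  step 0: S0  (start)
  step 1: S5  (read c: S0→S5)
  step 2: S1  (read c: S5→S1)
  step 3: S3  (read a: S1→S3)
  step 4: S5  (read a: S3→S5)   ← first repeat (S5 seen earlier)
  step 5: S5  (read b: S5→S5)
  step 6: S5  (read b: S5→S5)
  step 7: S5  (read b: S5→S5)
  step 8: S5  (read b: S5→S5)

So i = 1, j = 4, giving x = w[0:1] = c, y = w[1:4] = caa, z = w[4:8] = bbbb.
Check: |xy| = 4 ≤ 6 and |y| = 3 ≥ 1. Reading y takes N from S5 back to S5, so every xyⁱz is accepted.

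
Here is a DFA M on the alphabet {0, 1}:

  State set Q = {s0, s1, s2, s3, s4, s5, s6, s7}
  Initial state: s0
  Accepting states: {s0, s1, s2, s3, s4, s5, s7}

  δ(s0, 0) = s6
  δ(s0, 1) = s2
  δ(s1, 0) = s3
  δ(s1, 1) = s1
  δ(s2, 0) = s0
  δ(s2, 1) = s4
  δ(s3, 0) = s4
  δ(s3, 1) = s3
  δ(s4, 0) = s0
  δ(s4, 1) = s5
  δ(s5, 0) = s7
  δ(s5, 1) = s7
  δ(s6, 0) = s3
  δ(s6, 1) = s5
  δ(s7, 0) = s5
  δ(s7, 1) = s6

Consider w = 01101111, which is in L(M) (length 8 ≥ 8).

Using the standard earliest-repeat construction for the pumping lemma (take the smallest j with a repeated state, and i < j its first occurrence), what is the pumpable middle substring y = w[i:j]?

State sequence: s0 -0-> s6 -1-> s5 -1-> s7 -0-> s5 -1-> s7 -1-> s6 -1-> s5 -1-> s7
First repeat at step 4: s5 was already visited.

So i = 2, j = 4, giving x = w[0:2] = 01, y = w[2:4] = 10, z = w[4:8] = 1111.
Check: |xy| = 4 ≤ 8 and |y| = 2 ≥ 1. Reading y takes M from s5 back to s5, so every xyⁱz is accepted.
Since M has 8 states, any run of length ≥ 8 visits 8+1 states, so by pigeonhole some state repeats within the first 8 steps — that repeat gives the pumpable loop.

10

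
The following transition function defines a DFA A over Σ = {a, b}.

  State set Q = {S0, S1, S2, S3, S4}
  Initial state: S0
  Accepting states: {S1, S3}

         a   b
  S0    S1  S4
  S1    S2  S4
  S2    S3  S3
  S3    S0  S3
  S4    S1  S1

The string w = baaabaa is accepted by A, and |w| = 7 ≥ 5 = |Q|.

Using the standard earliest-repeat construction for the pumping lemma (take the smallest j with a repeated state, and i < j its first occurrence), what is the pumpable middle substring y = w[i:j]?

State sequence: S0 -b-> S4 -a-> S1 -a-> S2 -a-> S3 -b-> S3 -a-> S0 -a-> S1
First repeat at step 5: S3 was already visited.

So i = 4, j = 5, giving x = w[0:4] = baaa, y = w[4:5] = b, z = w[5:7] = aa.
Check: |xy| = 5 ≤ 5 and |y| = 1 ≥ 1. Reading y takes A from S3 back to S3, so every xyⁱz is accepted.

b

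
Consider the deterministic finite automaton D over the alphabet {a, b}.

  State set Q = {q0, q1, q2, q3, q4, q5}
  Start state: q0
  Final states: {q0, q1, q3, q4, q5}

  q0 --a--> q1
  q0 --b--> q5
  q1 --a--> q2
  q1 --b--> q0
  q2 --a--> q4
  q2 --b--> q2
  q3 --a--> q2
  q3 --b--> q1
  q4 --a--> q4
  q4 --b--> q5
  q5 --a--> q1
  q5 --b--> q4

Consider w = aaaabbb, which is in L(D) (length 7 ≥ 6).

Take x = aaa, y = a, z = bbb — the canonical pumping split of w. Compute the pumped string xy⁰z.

aaabbb

xy⁰z = xz = aaa·bbb = aaabbb.
Reading y = a takes D from q4 back to q4, so after x the machine is still in q4, and z then leads to the accepting state q5. Hence aaabbb ∈ L(D).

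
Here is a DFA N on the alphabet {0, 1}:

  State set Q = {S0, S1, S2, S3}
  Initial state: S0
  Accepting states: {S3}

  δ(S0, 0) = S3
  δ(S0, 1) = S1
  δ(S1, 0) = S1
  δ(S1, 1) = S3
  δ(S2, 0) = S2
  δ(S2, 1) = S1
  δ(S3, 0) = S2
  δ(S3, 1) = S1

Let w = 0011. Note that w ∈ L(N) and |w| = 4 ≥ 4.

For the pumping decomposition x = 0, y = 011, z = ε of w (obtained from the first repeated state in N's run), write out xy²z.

xy^2z = 0·011·011·ε = 0011011.
Reading y = 011 takes N from S3 back to S3, so after x·y·y the machine is still in S3, and z then leads to the accepting state S3. Hence 0011011 ∈ L(N).

0011011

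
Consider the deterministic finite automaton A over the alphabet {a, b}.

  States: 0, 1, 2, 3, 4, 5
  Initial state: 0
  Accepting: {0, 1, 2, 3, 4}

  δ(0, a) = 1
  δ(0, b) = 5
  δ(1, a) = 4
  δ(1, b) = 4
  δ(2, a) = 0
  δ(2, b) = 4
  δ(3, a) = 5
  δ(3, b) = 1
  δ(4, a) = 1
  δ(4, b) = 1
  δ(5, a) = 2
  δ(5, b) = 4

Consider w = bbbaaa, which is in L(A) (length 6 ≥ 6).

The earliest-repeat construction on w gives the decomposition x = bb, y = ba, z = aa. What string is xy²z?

xy^2z = bb·ba·ba·aa = bbbabaaa.
Reading y = ba takes A from 4 back to 4, so after x·y·y the machine is still in 4, and z then leads to the accepting state 4. Hence bbbabaaa ∈ L(A).

bbbabaaa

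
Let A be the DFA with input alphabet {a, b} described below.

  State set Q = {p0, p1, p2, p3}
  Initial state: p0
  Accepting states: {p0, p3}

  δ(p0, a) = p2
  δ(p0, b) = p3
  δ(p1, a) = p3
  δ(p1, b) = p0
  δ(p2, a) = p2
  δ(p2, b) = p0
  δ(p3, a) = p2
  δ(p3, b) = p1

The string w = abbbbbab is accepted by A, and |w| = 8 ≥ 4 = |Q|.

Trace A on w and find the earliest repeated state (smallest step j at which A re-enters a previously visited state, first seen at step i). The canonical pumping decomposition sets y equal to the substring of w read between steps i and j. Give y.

Run of A on w = a b b b b b a b:
  step 0: p0  (start)
  step 1: p2  (read a: p0→p2)
  step 2: p0  (read b: p2→p0)   ← first repeat (p0 seen earlier)
  step 3: p3  (read b: p0→p3)
  step 4: p1  (read b: p3→p1)
  step 5: p0  (read b: p1→p0)
  step 6: p3  (read b: p0→p3)
  step 7: p2  (read a: p3→p2)
  step 8: p0  (read b: p2→p0)

So i = 0, j = 2, giving x = w[0:0] = ε, y = w[0:2] = ab, z = w[2:8] = bbbbab.
Check: |xy| = 2 ≤ 4 and |y| = 2 ≥ 1. Reading y takes A from p0 back to p0, so every xyⁱz is accepted.

ab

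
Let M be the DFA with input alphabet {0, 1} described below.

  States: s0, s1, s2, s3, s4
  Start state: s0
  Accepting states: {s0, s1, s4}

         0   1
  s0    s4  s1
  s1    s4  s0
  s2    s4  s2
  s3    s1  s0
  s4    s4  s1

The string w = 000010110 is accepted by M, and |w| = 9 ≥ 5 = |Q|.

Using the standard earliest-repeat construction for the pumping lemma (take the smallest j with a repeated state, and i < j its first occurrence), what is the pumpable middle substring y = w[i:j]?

0

Run of M on w = 0 0 0 0 1 0 1 1 0:
  step 0: s0  (start)
  step 1: s4  (read 0: s0→s4)
  step 2: s4  (read 0: s4→s4)   ← first repeat (s4 seen earlier)
  step 3: s4  (read 0: s4→s4)
  step 4: s4  (read 0: s4→s4)
  step 5: s1  (read 1: s4→s1)
  step 6: s4  (read 0: s1→s4)
  step 7: s1  (read 1: s4→s1)
  step 8: s0  (read 1: s1→s0)
  step 9: s4  (read 0: s0→s4)

So i = 1, j = 2, giving x = w[0:1] = 0, y = w[1:2] = 0, z = w[2:9] = 0010110.
Check: |xy| = 2 ≤ 5 and |y| = 1 ≥ 1. Reading y takes M from s4 back to s4, so every xyⁱz is accepted.
With |Q| = 5, pigeonhole forces a state repeat no later than step 5; the substring read between the first and second visits to that state can be pumped.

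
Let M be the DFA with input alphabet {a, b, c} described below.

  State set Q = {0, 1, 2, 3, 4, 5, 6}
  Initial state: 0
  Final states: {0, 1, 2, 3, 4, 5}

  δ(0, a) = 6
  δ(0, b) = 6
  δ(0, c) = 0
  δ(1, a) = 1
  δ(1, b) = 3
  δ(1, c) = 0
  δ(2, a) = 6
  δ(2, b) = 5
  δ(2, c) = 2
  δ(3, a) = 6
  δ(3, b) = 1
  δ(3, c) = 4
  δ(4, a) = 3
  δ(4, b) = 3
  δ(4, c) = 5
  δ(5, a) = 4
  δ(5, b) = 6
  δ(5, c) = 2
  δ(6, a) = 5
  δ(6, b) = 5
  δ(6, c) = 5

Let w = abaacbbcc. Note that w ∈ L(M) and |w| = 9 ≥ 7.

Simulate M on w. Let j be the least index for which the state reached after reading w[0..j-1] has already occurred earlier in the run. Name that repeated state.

4

Run of M on w = a b a a c b b c c:
  step 0: 0  (start)
  step 1: 6  (read a: 0→6)
  step 2: 5  (read b: 6→5)
  step 3: 4  (read a: 5→4)
  step 4: 3  (read a: 4→3)
  step 5: 4  (read c: 3→4)   ← first repeat (4 seen earlier)
  step 6: 3  (read b: 4→3)
  step 7: 1  (read b: 3→1)
  step 8: 0  (read c: 1→0)
  step 9: 0  (read c: 0→0)

The earliest repeat is at step j = 5: M is in 4, which it already visited at step i = 3.
With |Q| = 7, pigeonhole forces a state repeat no later than step 7; the substring read between the first and second visits to that state can be pumped.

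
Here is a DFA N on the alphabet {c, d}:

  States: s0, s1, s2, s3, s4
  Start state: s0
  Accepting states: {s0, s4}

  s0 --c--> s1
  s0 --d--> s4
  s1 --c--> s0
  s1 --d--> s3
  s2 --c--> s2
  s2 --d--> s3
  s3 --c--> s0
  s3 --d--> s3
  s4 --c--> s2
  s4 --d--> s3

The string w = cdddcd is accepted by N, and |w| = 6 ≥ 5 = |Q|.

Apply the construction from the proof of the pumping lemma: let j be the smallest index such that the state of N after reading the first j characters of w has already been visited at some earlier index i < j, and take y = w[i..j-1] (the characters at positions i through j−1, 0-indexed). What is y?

Run of N on w = c d d d c d:
  step 0: s0  (start)
  step 1: s1  (read c: s0→s1)
  step 2: s3  (read d: s1→s3)
  step 3: s3  (read d: s3→s3)   ← first repeat (s3 seen earlier)
  step 4: s3  (read d: s3→s3)
  step 5: s0  (read c: s3→s0)
  step 6: s4  (read d: s0→s4)

So i = 2, j = 3, giving x = w[0:2] = cd, y = w[2:3] = d, z = w[3:6] = dcd.
Check: |xy| = 3 ≤ 5 and |y| = 1 ≥ 1. Reading y takes N from s3 back to s3, so every xyⁱz is accepted.
With |Q| = 5, pigeonhole forces a state repeat no later than step 5; the substring read between the first and second visits to that state can be pumped.

d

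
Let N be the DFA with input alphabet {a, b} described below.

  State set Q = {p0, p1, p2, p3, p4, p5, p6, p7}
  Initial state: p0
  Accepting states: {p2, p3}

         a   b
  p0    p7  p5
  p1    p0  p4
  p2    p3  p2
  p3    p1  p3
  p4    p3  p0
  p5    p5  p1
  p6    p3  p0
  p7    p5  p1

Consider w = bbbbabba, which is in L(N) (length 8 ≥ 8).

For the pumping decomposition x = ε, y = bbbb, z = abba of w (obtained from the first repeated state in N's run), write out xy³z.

bbbbbbbbbbbbabba

xy^3z = ε·bbbb·bbbb·bbbb·abba = bbbbbbbbbbbbabba.
Reading y = bbbb takes N from p0 back to p0, so after x·y·y·y the machine is still in p0, and z then leads to the accepting state p3. Hence bbbbbbbbbbbbabba ∈ L(N).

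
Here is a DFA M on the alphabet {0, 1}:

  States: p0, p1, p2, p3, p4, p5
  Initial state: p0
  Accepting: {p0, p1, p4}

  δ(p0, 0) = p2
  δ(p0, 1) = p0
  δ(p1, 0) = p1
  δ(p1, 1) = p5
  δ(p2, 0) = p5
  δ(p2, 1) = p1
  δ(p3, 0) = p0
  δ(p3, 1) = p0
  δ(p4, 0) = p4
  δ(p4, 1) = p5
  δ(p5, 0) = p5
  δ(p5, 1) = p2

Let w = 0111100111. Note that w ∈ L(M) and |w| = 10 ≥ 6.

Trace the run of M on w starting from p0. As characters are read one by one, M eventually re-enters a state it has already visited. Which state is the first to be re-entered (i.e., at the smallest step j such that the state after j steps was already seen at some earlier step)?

p2

Run of M on w = 0 1 1 1 1 0 0 1 1 1:
  step 0: p0  (start)
  step 1: p2  (read 0: p0→p2)
  step 2: p1  (read 1: p2→p1)
  step 3: p5  (read 1: p1→p5)
  step 4: p2  (read 1: p5→p2)   ← first repeat (p2 seen earlier)
  step 5: p1  (read 1: p2→p1)
  step 6: p1  (read 0: p1→p1)
  step 7: p1  (read 0: p1→p1)
  step 8: p5  (read 1: p1→p5)
  step 9: p2  (read 1: p5→p2)
  step 10: p1  (read 1: p2→p1)

The earliest repeat is at step j = 4: M is in p2, which it already visited at step i = 1.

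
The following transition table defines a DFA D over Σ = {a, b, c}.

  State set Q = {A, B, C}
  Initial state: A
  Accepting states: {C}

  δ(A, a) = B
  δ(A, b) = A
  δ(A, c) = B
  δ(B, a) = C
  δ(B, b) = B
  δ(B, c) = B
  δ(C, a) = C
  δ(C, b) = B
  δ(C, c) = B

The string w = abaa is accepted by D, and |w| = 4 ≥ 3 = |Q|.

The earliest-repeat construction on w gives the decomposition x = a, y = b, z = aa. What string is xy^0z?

xy⁰z = xz = a·aa = aaa.
Reading y = b takes D from B back to B, so after x the machine is still in B, and z then leads to the accepting state C. Hence aaa ∈ L(D).

aaa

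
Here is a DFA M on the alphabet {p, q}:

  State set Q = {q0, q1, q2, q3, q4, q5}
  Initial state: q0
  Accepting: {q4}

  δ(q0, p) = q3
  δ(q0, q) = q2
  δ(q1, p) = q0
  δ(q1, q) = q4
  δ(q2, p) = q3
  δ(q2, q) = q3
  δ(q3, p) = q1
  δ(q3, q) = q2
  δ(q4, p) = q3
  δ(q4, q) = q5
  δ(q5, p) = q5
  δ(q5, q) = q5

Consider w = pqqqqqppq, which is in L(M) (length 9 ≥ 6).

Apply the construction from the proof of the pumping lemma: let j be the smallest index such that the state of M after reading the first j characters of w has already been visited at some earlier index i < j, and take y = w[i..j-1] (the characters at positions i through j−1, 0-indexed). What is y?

qq

State sequence: q0 -p-> q3 -q-> q2 -q-> q3 -q-> q2 -q-> q3 -q-> q2 -p-> q3 -p-> q1 -q-> q4
First repeat at step 3: q3 was already visited.

So i = 1, j = 3, giving x = w[0:1] = p, y = w[1:3] = qq, z = w[3:9] = qqqppq.
Check: |xy| = 3 ≤ 6 and |y| = 2 ≥ 1. Reading y takes M from q3 back to q3, so every xyⁱz is accepted.
With |Q| = 6, pigeonhole forces a state repeat no later than step 6; the substring read between the first and second visits to that state can be pumped.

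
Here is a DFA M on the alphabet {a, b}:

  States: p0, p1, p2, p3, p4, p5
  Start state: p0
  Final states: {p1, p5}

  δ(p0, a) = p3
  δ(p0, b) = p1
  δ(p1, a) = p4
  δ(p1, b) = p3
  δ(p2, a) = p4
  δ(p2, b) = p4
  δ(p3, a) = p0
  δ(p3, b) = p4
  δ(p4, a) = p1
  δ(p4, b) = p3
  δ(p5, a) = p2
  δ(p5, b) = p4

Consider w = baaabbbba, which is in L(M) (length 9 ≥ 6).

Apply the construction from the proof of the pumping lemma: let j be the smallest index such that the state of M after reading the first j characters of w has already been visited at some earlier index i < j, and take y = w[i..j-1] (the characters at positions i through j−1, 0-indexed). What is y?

aa

State sequence: p0 -b-> p1 -a-> p4 -a-> p1 -a-> p4 -b-> p3 -b-> p4 -b-> p3 -b-> p4 -a-> p1
First repeat at step 3: p1 was already visited.

So i = 1, j = 3, giving x = w[0:1] = b, y = w[1:3] = aa, z = w[3:9] = abbbba.
Check: |xy| = 3 ≤ 6 and |y| = 2 ≥ 1. Reading y takes M from p1 back to p1, so every xyⁱz is accepted.
Since M has 6 states, any run of length ≥ 6 visits 6+1 states, so by pigeonhole some state repeats within the first 6 steps — that repeat gives the pumpable loop.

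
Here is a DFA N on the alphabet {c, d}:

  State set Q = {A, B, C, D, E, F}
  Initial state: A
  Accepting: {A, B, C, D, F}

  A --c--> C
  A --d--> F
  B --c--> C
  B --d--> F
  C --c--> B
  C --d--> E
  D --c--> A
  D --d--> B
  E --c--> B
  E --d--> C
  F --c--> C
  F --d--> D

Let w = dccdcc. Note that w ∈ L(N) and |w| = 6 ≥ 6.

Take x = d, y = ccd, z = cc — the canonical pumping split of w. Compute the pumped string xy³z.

xy^3z = d·ccd·ccd·ccd·cc = dccdccdccdcc.
Reading y = ccd takes N from F back to F, so after x·y·y·y the machine is still in F, and z then leads to the accepting state B. Hence dccdccdccdcc ∈ L(N).

dccdccdccdcc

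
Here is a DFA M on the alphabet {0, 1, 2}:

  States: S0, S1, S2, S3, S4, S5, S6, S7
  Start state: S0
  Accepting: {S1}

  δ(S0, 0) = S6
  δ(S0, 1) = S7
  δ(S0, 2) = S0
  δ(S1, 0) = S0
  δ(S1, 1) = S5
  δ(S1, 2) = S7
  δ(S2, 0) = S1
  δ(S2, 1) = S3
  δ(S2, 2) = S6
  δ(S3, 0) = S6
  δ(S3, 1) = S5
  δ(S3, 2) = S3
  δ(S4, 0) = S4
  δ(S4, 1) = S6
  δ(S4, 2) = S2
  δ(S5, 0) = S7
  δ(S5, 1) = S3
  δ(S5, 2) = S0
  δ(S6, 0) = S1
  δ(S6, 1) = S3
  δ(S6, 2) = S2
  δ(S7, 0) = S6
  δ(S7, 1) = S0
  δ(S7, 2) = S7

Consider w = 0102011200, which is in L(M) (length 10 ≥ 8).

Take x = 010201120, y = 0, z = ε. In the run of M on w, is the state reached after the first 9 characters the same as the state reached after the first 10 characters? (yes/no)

no

Run of M on the first 10 characters of w = 0 1 0 2 0 1 1 2 0 0:
  step 0: S0  (start)
  step 1: S6  (read 0: S0→S6)
  step 2: S3  (read 1: S6→S3)
  step 3: S6  (read 0: S3→S6)
  step 4: S2  (read 2: S6→S2)
  step 5: S1  (read 0: S2→S1)
  step 6: S5  (read 1: S1→S5)
  step 7: S3  (read 1: S5→S3)
  step 8: S3  (read 2: S3→S3)
  step 9: S6  (read 0: S3→S6)
  step 10: S1  (read 0: S6→S1)

After x (step 9): S6. After xy (step 10): S1.
They differ (S6 ≠ S1), so y is not a cycle from the state after x; this split is not the one the pumping-lemma construction produces, and pumping y need not keep the string in L(M).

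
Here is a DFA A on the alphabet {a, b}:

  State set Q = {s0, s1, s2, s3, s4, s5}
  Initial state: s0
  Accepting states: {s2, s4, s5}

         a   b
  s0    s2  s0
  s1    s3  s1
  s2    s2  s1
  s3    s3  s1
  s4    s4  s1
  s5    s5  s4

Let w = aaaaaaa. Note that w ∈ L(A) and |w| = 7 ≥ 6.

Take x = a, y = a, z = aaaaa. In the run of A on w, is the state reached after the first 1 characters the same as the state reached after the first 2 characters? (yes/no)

yes

State sequence: s0 -a-> s2 -a-> s2

After x (step 1): s2. After xy (step 2): s2.
They match, so y = a drives A around a cycle from s2 back to itself; pumping y any number of times keeps A in s2 before reading z, and xyⁱz ∈ L(A) for every i ≥ 0.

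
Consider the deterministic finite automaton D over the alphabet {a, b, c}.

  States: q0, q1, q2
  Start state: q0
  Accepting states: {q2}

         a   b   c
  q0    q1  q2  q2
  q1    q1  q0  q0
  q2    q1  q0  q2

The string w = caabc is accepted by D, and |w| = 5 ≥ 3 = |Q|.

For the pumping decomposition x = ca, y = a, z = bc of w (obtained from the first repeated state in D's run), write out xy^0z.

cabc

xy⁰z = xz = ca·bc = cabc.
Reading y = a takes D from q1 back to q1, so after x the machine is still in q1, and z then leads to the accepting state q2. Hence cabc ∈ L(D).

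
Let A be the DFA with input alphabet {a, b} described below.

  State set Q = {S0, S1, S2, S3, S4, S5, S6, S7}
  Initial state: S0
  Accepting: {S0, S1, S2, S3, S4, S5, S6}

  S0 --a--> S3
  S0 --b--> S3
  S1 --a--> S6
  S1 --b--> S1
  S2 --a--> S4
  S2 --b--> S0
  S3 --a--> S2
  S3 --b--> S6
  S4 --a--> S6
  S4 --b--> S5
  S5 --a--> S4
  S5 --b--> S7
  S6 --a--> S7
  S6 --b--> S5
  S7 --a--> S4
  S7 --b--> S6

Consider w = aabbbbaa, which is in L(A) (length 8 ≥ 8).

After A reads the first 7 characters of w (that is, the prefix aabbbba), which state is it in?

Run of A on the first 7 characters of w = a a b b b b a:
  step 0: S0  (start)
  step 1: S3  (read a: S0→S3)
  step 2: S2  (read a: S3→S2)
  step 3: S0  (read b: S2→S0)
  step 4: S3  (read b: S0→S3)
  step 5: S6  (read b: S3→S6)
  step 6: S5  (read b: S6→S5)
  step 7: S4  (read a: S5→S4)

After reading 7 characters, A is in state S4.

S4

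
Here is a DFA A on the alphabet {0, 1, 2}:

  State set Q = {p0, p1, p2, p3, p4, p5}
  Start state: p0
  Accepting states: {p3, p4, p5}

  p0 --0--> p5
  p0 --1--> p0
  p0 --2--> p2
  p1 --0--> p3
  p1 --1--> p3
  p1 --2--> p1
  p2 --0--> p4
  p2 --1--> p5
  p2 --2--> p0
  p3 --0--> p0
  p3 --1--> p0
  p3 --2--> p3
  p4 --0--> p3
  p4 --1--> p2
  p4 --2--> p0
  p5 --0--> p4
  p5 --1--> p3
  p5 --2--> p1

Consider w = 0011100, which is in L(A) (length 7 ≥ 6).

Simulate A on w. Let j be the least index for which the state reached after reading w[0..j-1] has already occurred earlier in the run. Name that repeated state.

p5

Run of A on w = 0 0 1 1 1 0 0:
  step 0: p0  (start)
  step 1: p5  (read 0: p0→p5)
  step 2: p4  (read 0: p5→p4)
  step 3: p2  (read 1: p4→p2)
  step 4: p5  (read 1: p2→p5)   ← first repeat (p5 seen earlier)
  step 5: p3  (read 1: p5→p3)
  step 6: p0  (read 0: p3→p0)
  step 7: p5  (read 0: p0→p5)

The earliest repeat is at step j = 4: A is in p5, which it already visited at step i = 1.
With |Q| = 6, pigeonhole forces a state repeat no later than step 6; the substring read between the first and second visits to that state can be pumped.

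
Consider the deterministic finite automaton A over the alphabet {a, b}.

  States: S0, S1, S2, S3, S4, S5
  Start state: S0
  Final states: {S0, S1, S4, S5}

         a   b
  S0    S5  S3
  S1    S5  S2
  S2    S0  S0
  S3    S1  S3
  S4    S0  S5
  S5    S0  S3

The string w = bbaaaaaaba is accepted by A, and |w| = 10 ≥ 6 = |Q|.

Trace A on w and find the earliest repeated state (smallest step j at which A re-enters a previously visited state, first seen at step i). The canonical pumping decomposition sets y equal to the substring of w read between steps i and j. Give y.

State sequence: S0 -b-> S3 -b-> S3 -a-> S1 -a-> S5 -a-> S0 -a-> S5 -a-> S0 -a-> S5 -b-> S3 -a-> S1
First repeat at step 2: S3 was already visited.

So i = 1, j = 2, giving x = w[0:1] = b, y = w[1:2] = b, z = w[2:10] = aaaaaaba.
Check: |xy| = 2 ≤ 6 and |y| = 1 ≥ 1. Reading y takes A from S3 back to S3, so every xyⁱz is accepted.

b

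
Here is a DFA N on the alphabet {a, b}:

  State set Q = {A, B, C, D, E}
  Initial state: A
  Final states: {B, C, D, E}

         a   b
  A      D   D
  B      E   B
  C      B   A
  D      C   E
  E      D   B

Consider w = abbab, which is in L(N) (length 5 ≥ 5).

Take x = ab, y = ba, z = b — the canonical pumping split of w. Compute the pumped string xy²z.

xy^2z = ab·ba·ba·b = abbabab.
Reading y = ba takes N from E back to E, so after x·y·y the machine is still in E, and z then leads to the accepting state B. Hence abbabab ∈ L(N).

abbabab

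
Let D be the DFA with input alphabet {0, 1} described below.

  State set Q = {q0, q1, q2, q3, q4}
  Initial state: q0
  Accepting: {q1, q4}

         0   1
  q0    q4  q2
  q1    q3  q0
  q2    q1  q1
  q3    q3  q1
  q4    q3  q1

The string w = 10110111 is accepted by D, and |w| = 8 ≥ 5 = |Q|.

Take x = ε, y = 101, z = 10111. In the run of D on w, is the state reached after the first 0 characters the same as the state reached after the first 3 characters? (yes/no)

yes

Run of D on the first 3 characters of w = 1 0 1:
  step 0: q0  (start)
  step 1: q2  (read 1: q0→q2)
  step 2: q1  (read 0: q2→q1)
  step 3: q0  (read 1: q1→q0)

After x (step 0): q0. After xy (step 3): q0.
They match, so y = 101 drives D around a cycle from q0 back to itself; pumping y any number of times keeps D in q0 before reading z, and xyⁱz ∈ L(D) for every i ≥ 0.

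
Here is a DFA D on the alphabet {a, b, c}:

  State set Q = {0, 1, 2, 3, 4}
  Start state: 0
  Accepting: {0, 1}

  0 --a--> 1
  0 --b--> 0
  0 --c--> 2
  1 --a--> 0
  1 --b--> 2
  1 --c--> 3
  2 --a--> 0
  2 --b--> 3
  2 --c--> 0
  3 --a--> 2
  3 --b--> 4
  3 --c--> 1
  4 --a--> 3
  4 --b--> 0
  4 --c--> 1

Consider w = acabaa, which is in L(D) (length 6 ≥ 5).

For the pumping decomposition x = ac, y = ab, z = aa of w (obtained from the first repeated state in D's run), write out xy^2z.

acababaa

xy^2z = ac·ab·ab·aa = acababaa.
Reading y = ab takes D from 3 back to 3, so after x·y·y the machine is still in 3, and z then leads to the accepting state 0. Hence acababaa ∈ L(D).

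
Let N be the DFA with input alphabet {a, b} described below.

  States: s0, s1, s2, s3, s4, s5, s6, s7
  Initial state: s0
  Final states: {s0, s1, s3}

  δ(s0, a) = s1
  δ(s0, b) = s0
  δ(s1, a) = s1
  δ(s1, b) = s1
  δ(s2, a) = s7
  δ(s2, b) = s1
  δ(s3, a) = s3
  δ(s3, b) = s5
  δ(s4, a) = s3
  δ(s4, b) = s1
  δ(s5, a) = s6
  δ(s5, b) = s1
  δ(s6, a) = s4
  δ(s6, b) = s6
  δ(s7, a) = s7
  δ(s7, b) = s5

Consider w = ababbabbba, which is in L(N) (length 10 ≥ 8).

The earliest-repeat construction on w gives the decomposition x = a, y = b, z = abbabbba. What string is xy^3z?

abbbabbabbba

xy^3z = a·b·b·b·abbabbba = abbbabbabbba.
Reading y = b takes N from s1 back to s1, so after x·y·y·y the machine is still in s1, and z then leads to the accepting state s1. Hence abbbabbabbba ∈ L(N).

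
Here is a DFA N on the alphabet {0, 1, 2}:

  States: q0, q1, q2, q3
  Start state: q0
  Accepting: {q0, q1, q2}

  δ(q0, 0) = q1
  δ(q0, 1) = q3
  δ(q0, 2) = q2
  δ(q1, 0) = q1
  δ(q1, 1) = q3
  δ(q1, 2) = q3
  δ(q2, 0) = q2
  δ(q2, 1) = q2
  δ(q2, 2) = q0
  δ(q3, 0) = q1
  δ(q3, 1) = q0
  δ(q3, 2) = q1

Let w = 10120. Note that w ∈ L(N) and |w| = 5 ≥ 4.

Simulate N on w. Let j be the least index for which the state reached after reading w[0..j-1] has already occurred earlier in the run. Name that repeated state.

State sequence: q0 -1-> q3 -0-> q1 -1-> q3 -2-> q1 -0-> q1
First repeat at step 3: q3 was already visited.

The earliest repeat is at step j = 3: N is in q3, which it already visited at step i = 1.
Pumping length from the standard proof: p = 4 (the number of states). The repeated state found above gives |xy| = j ≤ 4 and |y| = j − i ≥ 1.

q3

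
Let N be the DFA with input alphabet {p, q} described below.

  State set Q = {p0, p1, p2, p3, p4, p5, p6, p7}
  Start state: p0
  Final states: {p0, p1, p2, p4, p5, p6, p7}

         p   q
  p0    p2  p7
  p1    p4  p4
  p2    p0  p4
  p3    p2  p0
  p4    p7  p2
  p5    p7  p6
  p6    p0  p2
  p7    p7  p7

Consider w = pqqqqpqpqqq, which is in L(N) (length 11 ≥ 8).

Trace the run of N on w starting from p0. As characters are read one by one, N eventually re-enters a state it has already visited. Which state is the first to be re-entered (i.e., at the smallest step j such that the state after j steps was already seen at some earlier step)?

p2

State sequence: p0 -p-> p2 -q-> p4 -q-> p2 -q-> p4 -q-> p2 -p-> p0 -q-> p7 -p-> p7 -q-> p7 -q-> p7 -q-> p7
First repeat at step 3: p2 was already visited.

The earliest repeat is at step j = 3: N is in p2, which it already visited at step i = 1.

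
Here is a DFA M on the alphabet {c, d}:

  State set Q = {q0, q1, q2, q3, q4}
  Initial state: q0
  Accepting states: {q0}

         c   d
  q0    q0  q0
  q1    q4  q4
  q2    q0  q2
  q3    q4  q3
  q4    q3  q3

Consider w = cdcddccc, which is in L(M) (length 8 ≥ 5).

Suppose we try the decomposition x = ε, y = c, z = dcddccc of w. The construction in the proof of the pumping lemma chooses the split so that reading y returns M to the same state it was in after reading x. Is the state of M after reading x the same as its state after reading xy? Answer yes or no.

State sequence: q0 -c-> q0

After x (step 0): q0. After xy (step 1): q0.
They match, so y = c drives M around a cycle from q0 back to itself; pumping y any number of times keeps M in q0 before reading z, and xyⁱz ∈ L(M) for every i ≥ 0.

yes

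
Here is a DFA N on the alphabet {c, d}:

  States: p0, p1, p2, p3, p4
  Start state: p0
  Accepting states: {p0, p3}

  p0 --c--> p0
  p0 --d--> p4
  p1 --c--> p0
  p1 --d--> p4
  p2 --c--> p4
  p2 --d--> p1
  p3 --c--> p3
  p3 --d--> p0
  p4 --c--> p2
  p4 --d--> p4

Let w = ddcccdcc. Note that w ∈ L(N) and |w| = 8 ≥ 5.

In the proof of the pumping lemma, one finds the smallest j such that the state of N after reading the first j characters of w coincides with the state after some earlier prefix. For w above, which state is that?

p4

Run of N on w = d d c c c d c c:
  step 0: p0  (start)
  step 1: p4  (read d: p0→p4)
  step 2: p4  (read d: p4→p4)   ← first repeat (p4 seen earlier)
  step 3: p2  (read c: p4→p2)
  step 4: p4  (read c: p2→p4)
  step 5: p2  (read c: p4→p2)
  step 6: p1  (read d: p2→p1)
  step 7: p0  (read c: p1→p0)
  step 8: p0  (read c: p0→p0)

The earliest repeat is at step j = 2: N is in p4, which it already visited at step i = 1.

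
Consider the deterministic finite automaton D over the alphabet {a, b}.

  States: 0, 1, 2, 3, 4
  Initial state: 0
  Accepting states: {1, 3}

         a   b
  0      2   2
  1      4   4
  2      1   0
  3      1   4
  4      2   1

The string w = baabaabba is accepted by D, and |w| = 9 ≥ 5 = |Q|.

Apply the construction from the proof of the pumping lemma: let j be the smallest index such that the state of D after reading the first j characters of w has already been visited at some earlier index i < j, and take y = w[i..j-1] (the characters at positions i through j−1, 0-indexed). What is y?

State sequence: 0 -b-> 2 -a-> 1 -a-> 4 -b-> 1 -a-> 4 -a-> 2 -b-> 0 -b-> 2 -a-> 1
First repeat at step 4: 1 was already visited.

So i = 2, j = 4, giving x = w[0:2] = ba, y = w[2:4] = ab, z = w[4:9] = aabba.
Check: |xy| = 4 ≤ 5 and |y| = 2 ≥ 1. Reading y takes D from 1 back to 1, so every xyⁱz is accepted.

ab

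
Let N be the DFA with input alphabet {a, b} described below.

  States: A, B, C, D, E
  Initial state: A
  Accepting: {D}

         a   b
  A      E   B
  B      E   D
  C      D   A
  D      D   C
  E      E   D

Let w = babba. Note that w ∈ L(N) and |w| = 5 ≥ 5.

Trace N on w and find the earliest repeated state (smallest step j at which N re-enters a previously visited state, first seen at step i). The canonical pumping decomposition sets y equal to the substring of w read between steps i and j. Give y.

ba

State sequence: A -b-> B -a-> E -b-> D -b-> C -a-> D
First repeat at step 5: D was already visited.

So i = 3, j = 5, giving x = w[0:3] = bab, y = w[3:5] = ba, z = w[5:5] = ε.
Check: |xy| = 5 ≤ 5 and |y| = 2 ≥ 1. Reading y takes N from D back to D, so every xyⁱz is accepted.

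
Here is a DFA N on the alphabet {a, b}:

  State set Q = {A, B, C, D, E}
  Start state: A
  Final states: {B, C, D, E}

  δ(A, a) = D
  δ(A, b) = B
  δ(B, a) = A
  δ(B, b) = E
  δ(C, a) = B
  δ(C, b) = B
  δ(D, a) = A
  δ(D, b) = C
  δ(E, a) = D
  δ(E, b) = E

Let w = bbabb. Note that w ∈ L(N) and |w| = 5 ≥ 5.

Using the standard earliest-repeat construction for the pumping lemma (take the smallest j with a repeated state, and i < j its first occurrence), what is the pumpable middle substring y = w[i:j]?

babb

State sequence: A -b-> B -b-> E -a-> D -b-> C -b-> B
First repeat at step 5: B was already visited.

So i = 1, j = 5, giving x = w[0:1] = b, y = w[1:5] = babb, z = w[5:5] = ε.
Check: |xy| = 5 ≤ 5 and |y| = 4 ≥ 1. Reading y takes N from B back to B, so every xyⁱz is accepted.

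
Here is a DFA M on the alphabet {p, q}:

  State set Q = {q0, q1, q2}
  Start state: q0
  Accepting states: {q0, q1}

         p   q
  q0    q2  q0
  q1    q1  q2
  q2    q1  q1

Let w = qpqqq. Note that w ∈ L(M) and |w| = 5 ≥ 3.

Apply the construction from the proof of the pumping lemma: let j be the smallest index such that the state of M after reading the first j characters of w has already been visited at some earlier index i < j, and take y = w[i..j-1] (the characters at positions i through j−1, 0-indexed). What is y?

q

Run of M on w = q p q q q:
  step 0: q0  (start)
  step 1: q0  (read q: q0→q0)   ← first repeat (q0 seen earlier)
  step 2: q2  (read p: q0→q2)
  step 3: q1  (read q: q2→q1)
  step 4: q2  (read q: q1→q2)
  step 5: q1  (read q: q2→q1)

So i = 0, j = 1, giving x = w[0:0] = ε, y = w[0:1] = q, z = w[1:5] = pqqq.
Check: |xy| = 1 ≤ 3 and |y| = 1 ≥ 1. Reading y takes M from q0 back to q0, so every xyⁱz is accepted.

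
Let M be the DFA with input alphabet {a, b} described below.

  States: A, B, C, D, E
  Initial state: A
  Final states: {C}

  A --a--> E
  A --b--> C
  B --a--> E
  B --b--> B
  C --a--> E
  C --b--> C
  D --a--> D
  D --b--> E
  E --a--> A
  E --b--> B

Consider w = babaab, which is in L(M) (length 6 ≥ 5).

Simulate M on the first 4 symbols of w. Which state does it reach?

State sequence: A -b-> C -a-> E -b-> B -a-> E

After reading 4 characters, M is in state E.

E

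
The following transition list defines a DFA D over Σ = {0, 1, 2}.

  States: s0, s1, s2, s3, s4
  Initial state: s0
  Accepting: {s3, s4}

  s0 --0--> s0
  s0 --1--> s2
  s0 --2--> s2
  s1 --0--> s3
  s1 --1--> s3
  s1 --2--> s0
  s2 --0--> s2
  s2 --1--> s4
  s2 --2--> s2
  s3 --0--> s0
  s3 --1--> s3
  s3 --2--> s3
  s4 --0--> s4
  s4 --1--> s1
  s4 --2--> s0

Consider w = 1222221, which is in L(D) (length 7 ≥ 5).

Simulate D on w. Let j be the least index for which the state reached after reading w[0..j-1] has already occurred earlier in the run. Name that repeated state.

State sequence: s0 -1-> s2 -2-> s2 -2-> s2 -2-> s2 -2-> s2 -2-> s2 -1-> s4
First repeat at step 2: s2 was already visited.

The earliest repeat is at step j = 2: D is in s2, which it already visited at step i = 1.
The DFA has 5 states, so the proof of the pumping lemma guarantees a repeated state among the first 5+1 visited; the segment between the two visits is the pumpable y.

s2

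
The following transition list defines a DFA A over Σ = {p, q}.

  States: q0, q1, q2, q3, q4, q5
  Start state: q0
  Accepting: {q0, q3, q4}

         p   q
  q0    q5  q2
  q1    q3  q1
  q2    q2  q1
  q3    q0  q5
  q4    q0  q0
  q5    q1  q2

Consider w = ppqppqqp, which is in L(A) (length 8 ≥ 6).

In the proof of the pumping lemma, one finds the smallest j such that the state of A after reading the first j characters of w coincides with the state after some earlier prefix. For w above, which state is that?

Run of A on w = p p q p p q q p:
  step 0: q0  (start)
  step 1: q5  (read p: q0→q5)
  step 2: q1  (read p: q5→q1)
  step 3: q1  (read q: q1→q1)   ← first repeat (q1 seen earlier)
  step 4: q3  (read p: q1→q3)
  step 5: q0  (read p: q3→q0)
  step 6: q2  (read q: q0→q2)
  step 7: q1  (read q: q2→q1)
  step 8: q3  (read p: q1→q3)

The earliest repeat is at step j = 3: A is in q1, which it already visited at step i = 2.
With |Q| = 6, pigeonhole forces a state repeat no later than step 6; the substring read between the first and second visits to that state can be pumped.

q1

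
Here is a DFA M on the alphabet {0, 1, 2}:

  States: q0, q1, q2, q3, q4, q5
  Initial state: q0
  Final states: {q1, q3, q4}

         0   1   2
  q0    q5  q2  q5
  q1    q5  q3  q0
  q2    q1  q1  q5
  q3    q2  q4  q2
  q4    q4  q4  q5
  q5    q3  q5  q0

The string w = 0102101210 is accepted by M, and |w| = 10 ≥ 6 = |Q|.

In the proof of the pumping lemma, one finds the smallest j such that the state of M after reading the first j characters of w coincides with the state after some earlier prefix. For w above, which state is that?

State sequence: q0 -0-> q5 -1-> q5 -0-> q3 -2-> q2 -1-> q1 -0-> q5 -1-> q5 -2-> q0 -1-> q2 -0-> q1
First repeat at step 2: q5 was already visited.

The earliest repeat is at step j = 2: M is in q5, which it already visited at step i = 1.

q5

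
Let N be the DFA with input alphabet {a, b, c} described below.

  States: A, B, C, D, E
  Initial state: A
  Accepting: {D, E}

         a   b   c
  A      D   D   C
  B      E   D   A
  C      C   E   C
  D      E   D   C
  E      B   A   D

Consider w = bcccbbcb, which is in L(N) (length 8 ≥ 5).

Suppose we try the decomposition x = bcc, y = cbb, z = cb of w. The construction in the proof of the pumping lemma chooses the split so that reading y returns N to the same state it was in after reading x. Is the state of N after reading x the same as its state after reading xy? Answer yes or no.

no

State sequence: A -b-> D -c-> C -c-> C -c-> C -b-> E -b-> A

After x (step 3): C. After xy (step 6): A.
They differ (C ≠ A), so y is not a cycle from the state after x; this split is not the one the pumping-lemma construction produces, and pumping y need not keep the string in L(N).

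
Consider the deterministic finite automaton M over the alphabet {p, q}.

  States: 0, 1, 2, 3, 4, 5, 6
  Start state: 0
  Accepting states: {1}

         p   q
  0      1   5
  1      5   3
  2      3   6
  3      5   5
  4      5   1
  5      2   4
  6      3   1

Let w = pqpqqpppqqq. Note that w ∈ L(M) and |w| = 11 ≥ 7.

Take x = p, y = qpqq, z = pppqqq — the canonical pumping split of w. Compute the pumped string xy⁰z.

xy⁰z = xz = p·pppqqq = ppppqqq.
Reading y = qpqq takes M from 1 back to 1, so after x the machine is still in 1, and z then leads to the accepting state 1. Hence ppppqqq ∈ L(M).

ppppqqq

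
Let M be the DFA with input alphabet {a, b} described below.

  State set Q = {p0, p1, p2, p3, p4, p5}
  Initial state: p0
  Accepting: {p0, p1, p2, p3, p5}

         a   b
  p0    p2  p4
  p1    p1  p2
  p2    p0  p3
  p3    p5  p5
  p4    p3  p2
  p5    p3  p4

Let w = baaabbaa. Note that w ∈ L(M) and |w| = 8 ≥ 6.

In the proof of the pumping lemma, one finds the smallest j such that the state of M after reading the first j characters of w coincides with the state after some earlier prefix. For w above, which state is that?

p3

Run of M on w = b a a a b b a a:
  step 0: p0  (start)
  step 1: p4  (read b: p0→p4)
  step 2: p3  (read a: p4→p3)
  step 3: p5  (read a: p3→p5)
  step 4: p3  (read a: p5→p3)   ← first repeat (p3 seen earlier)
  step 5: p5  (read b: p3→p5)
  step 6: p4  (read b: p5→p4)
  step 7: p3  (read a: p4→p3)
  step 8: p5  (read a: p3→p5)

The earliest repeat is at step j = 4: M is in p3, which it already visited at step i = 2.
Since M has 6 states, any run of length ≥ 6 visits 6+1 states, so by pigeonhole some state repeats within the first 6 steps — that repeat gives the pumpable loop.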